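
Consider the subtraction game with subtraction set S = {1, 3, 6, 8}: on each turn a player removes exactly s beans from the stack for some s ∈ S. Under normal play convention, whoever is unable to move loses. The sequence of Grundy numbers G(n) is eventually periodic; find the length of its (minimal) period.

n :  0  1  2  3  4  5  6  7  8  9 10 11 12 13 14 15 16 17 18 19
G :  0  1  0  1  0  1  2  3  2  0  1  0  1  0  1  2  3  2  0  1
G(n+9) = G(n) holds for n = 0,…,7 (a full window of length max(S) = 8), so the sequence is purely periodic with period 9.

9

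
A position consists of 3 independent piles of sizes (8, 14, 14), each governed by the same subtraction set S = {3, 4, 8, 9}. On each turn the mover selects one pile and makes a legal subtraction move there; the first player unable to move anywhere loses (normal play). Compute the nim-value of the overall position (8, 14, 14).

2

All piles use S = {3, 4, 8, 9}:
n :  0  1  2  3  4  5  6  7  8  9 10 11 12 13 14
G :  0  0  0  1  1  1  2  0  2  3  1  3  0  0  0
Pile A: G(8) = 2.
Pile B: G(14) = 0.
Pile C: G(14) = 0.
Combined Grundy value = 2 ⊕ 0 ⊕ 0 = 2.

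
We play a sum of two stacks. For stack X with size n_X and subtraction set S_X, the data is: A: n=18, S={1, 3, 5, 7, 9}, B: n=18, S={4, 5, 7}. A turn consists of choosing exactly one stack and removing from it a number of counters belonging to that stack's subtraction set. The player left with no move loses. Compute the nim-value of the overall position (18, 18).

Stack A, S = {1, 3, 5, 7, 9}:
n :  0  1  2  3  4  5  6  7  8  9 10 11 12 13 14 15 16 17 18
G :  0  1  0  1  0  1  0  1  0  1  0  1  0  1  0  1  0  1  0
G_A(18) = 0.
Stack B, S = {4, 5, 7}:
n :  0  1  2  3  4  5  6  7  8  9 10 11 12 13 14 15 16 17 18
G :  0  0  0  0  1  1  1  1  2  2  2  0  0  0  0  1  1  1  1
G_B(18) = 1.
Combined Grundy value = 0 ⊕ 1 = 1.

1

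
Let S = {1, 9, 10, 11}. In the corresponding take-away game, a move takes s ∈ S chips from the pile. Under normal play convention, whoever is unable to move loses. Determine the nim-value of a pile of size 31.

G(0) = 0
G(1) = mex{0} = 1
G(2) = mex{1} = 0
G(3) = mex{0} = 1
G(4) = mex{1} = 0
G(5) = mex{0} = 1
G(6) = mex{1} = 0
G(7) = mex{0} = 1
G(8) = mex{1} = 0
G(9) = mex{0,0} = 1
G(10) = mex{1,1,0} = 2
G(11) = mex{2,0,1,0} = 3
G(12) = mex{3,1,0,1} = 2
G(13) = mex{2,0,1,0} = 3
G(14) = mex{3,1,0,1} = 2
G(15) = mex{2,0,1,0} = 3
G(16) = mex{3,1,0,1} = 2
G(17) = mex{2,0,1,0} = 3
G(18) = mex{3,1,0,1} = 2
G(19) = mex{2,2,1,0} = 3
G(20) = mex{3,3,2,1} = 0
G(21) = mex{0,2,3,2} = 1
G(22) = mex{1,3,2,3} = 0
G(23) = mex{0,2,3,2} = 1
G(24) = mex{1,3,2,3} = 0
G(25) = mex{0,2,3,2} = 1
G(26) = mex{1,3,2,3} = 0
G(27) = mex{0,2,3,2} = 1
G(28) = mex{1,3,2,3} = 0
G(29) = mex{0,0,3,2} = 1
G(30) = mex{1,1,0,3} = 2
G(31) = mex{2,0,1,0} = 3

3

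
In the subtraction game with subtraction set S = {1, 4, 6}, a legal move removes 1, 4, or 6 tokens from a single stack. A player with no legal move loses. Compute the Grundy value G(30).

0

n :  0  1  2  3  4  5  6  7  8  9 10 11 12 13 14 15 16 17 18 19 20 21 22 23 24 25 26 27 28 29 30
G :  0  1  0  1  2  0  1  0  1  2  0  1  0  1  2  0  1  0  1  2  0  1  0  1  2  0  1  0  1  2  0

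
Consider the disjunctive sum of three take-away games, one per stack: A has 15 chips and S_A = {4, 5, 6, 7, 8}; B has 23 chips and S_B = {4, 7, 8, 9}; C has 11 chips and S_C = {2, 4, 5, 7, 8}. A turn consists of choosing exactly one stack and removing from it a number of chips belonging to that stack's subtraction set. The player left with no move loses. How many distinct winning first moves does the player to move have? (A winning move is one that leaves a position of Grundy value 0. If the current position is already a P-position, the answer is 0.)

Stack A, S = {4, 5, 6, 7, 8}:
G(0) = 0
G(1) = mex{} = 0
G(2) = mex{} = 0
G(3) = mex{} = 0
G(4) = mex{0} = 1
G(5) = mex{0,0} = 1
G(6) = mex{0,0,0} = 1
G(7) = mex{0,0,0,0} = 1
G(8) = mex{1,0,0,0,0} = 2
G(9) = mex{1,1,0,0,0} = 2
G(10) = mex{1,1,1,0,0} = 2
G(11) = mex{1,1,1,1,0} = 2
G(12) = mex{2,1,1,1,1} = 0
G(13) = mex{2,2,1,1,1} = 0
G(14) = mex{2,2,2,1,1} = 0
G(15) = mex{2,2,2,2,1} = 0
G_A(15) = 0.
Stack B, S = {4, 7, 8, 9}:
G(0) = 0
G(1) = mex{} = 0
G(2) = mex{} = 0
G(3) = mex{} = 0
G(4) = mex{0} = 1
G(5) = mex{0} = 1
G(6) = mex{0} = 1
G(7) = mex{0,0} = 1
G(8) = mex{1,0,0} = 2
G(9) = mex{1,0,0,0} = 2
G(10) = mex{1,0,0,0} = 2
G(11) = mex{1,1,0,0} = 2
G(12) = mex{2,1,1,0} = 3
G(13) = mex{2,1,1,1} = 0
G(14) = mex{2,1,1,1} = 0
G(15) = mex{2,2,1,1} = 0
G(16) = mex{3,2,2,1} = 0
G(17) = mex{0,2,2,2} = 1
G(18) = mex{0,2,2,2} = 1
G(19) = mex{0,3,2,2} = 1
G(20) = mex{0,0,3,2} = 1
G(21) = mex{1,0,0,3} = 2
G(22) = mex{1,0,0,0} = 2
G(23) = mex{1,0,0,0} = 2
G_B(23) = 2.
Stack C, S = {2, 4, 5, 7, 8}:
G(0) = 0
G(1) = mex{} = 0
G(2) = mex{0} = 1
G(3) = mex{0} = 1
G(4) = mex{1,0} = 2
G(5) = mex{1,0,0} = 2
G(6) = mex{2,1,0} = 3
G(7) = mex{2,1,1,0} = 3
G(8) = mex{3,2,1,0,0} = 4
G(9) = mex{3,2,2,1,0} = 4
G(10) = mex{4,3,2,1,1} = 0
G(11) = mex{4,3,3,2,1} = 0
G_C(11) = 0.
Combined Grundy value = 0 ⊕ 2 ⊕ 0 = 2.
A winning move leaves total XOR = 0, i.e. changes one component's Grundy value g to g ⊕ X where X is the current total.
Stack A: need g' = 0⊕2 = 2. Options: 15−4→G=2, 15−5→G=2, 15−6→G=2, 15−7→G=2, 15−8→G=1. Hits: 4.
Stack B: need g' = 2⊕2 = 0. Options: 23−4→G=1, 23−7→G=0, 23−8→G=0, 23−9→G=0. Hits: 3.
Stack C: need g' = 0⊕2 = 2. Options: 11−2→G=4, 11−4→G=3, 11−5→G=3, 11−7→G=2, 11−8→G=1. Hits: 1.

8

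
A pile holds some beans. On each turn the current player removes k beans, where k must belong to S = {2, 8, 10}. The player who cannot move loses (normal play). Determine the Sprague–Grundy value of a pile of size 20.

n :  0  1  2  3  4  5  6  7  8  9 10 11 12 13 14 15 16 17 18 19 20
G :  0  0  1  1  0  0  1  1  2  2  3  3  2  2  3  3  0  0  1  1  0

0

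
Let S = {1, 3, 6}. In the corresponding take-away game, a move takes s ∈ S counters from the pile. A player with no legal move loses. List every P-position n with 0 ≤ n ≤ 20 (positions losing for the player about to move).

G(0) = 0
G(1) = mex{0} = 1
G(2) = mex{1} = 0
G(3) = mex{0,0} = 1
G(4) = mex{1,1} = 0
G(5) = mex{0,0} = 1
G(6) = mex{1,1,0} = 2
G(7) = mex{2,0,1} = 3
G(8) = mex{3,1,0} = 2
G(9) = mex{2,2,1} = 0
G(10) = mex{0,3,0} = 1
G(11) = mex{1,2,1} = 0
G(12) = mex{0,0,2} = 1
G(13) = mex{1,1,3} = 0
G(14) = mex{0,0,2} = 1
G(15) = mex{1,1,0} = 2
G(16) = mex{2,0,1} = 3
G(17) = mex{3,1,0} = 2
G(18) = mex{2,2,1} = 0
G(19) = mex{0,3,0} = 1
G(20) = mex{1,2,1} = 0
P-positions are exactly the n with G(n) = 0.

0, 2, 4, 9, 11, 13, 18, 20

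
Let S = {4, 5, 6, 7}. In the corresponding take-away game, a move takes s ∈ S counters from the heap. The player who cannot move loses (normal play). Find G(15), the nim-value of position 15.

1

n :  0  1  2  3  4  5  6  7  8  9 10 11 12 13 14 15
G :  0  0  0  0  1  1  1  1  2  2  2  0  0  0  0  1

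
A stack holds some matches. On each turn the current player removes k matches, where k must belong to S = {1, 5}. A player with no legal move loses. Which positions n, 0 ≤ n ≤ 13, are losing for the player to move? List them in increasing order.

G(0) = 0
G(1) = mex{0} = 1
G(2) = mex{1} = 0
G(3) = mex{0} = 1
G(4) = mex{1} = 0
G(5) = mex{0,0} = 1
G(6) = mex{1,1} = 0
G(7) = mex{0,0} = 1
G(8) = mex{1,1} = 0
G(9) = mex{0,0} = 1
G(10) = mex{1,1} = 0
G(11) = mex{0,0} = 1
G(12) = mex{1,1} = 0
G(13) = mex{0,0} = 1
P-positions are exactly the n with G(n) = 0.

0, 2, 4, 6, 8, 10, 12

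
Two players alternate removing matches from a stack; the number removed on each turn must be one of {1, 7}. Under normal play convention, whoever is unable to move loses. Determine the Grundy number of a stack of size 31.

1

G(0) = 0
G(1) = mex{0} = 1
G(2) = mex{1} = 0
G(3) = mex{0} = 1
G(4) = mex{1} = 0
G(5) = mex{0} = 1
G(6) = mex{1} = 0
G(7) = mex{0,0} = 1
G(8) = mex{1,1} = 0
G(9) = mex{0,0} = 1
G(10) = mex{1,1} = 0
G(11) = mex{0,0} = 1
G(12) = mex{1,1} = 0
G(13) = mex{0,0} = 1
G(14) = mex{1,1} = 0
G(15) = mex{0,0} = 1
G(16) = mex{1,1} = 0
G(17) = mex{0,0} = 1
G(18) = mex{1,1} = 0
G(19) = mex{0,0} = 1
G(20) = mex{1,1} = 0
G(21) = mex{0,0} = 1
G(22) = mex{1,1} = 0
G(23) = mex{0,0} = 1
G(24) = mex{1,1} = 0
G(25) = mex{0,0} = 1
G(26) = mex{1,1} = 0
G(27) = mex{0,0} = 1
G(28) = mex{1,1} = 0
G(29) = mex{0,0} = 1
G(30) = mex{1,1} = 0
G(31) = mex{0,0} = 1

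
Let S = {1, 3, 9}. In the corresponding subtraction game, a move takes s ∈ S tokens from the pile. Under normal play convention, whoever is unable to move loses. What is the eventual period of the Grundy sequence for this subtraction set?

2

G(0) = 0
G(1) = mex{0} = 1
G(2) = mex{1} = 0
G(3) = mex{0,0} = 1
G(4) = mex{1,1} = 0
G(5) = mex{0,0} = 1
G(6) = mex{1,1} = 0
G(7) = mex{0,0} = 1
G(8) = mex{1,1} = 0
G(9) = mex{0,0,0} = 1
G(10) = mex{1,1,1} = 0
G(11) = mex{0,0,0} = 1
G(12) = mex{1,1,1} = 0
G(13) = mex{0,0,0} = 1
G(14) = mex{1,1,1} = 0
G(n+2) = G(n) holds for n = 0,…,8 (a full window of length max(S) = 9), so the sequence is purely periodic with period 2.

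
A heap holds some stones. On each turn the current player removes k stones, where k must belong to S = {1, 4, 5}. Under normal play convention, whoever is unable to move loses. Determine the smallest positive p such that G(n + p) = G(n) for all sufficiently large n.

8

n :  0  1  2  3  4  5  6  7  8  9 10 11 12 13 14 15 16 17
G :  0  1  0  1  2  3  2  3  0  1  0  1  2  3  2  3  0  1
G(n+8) = G(n) holds for n = 0,…,4 (a full window of length max(S) = 5), so the sequence is purely periodic with period 8.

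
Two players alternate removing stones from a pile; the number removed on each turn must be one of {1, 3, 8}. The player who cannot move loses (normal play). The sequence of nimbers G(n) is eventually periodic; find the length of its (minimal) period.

11

n :  0  1  2  3  4  5  6  7  8  9 10 11 12 13 14 15 16 17 18 19 20 21 22 23
G :  0  1  0  1  0  1  0  1  2  3  2  0  1  0  1  0  1  0  1  2  3  2  0  1
G(n+11) = G(n) holds for n = 0,…,7 (a full window of length max(S) = 8), so the sequence is purely periodic with period 11.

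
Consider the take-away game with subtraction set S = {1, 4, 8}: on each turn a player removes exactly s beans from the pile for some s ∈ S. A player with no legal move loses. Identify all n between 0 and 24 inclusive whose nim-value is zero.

0, 2, 5, 7, 12, 14, 17, 19, 24

G(0) = 0
G(1) = mex{0} = 1
G(2) = mex{1} = 0
G(3) = mex{0} = 1
G(4) = mex{1,0} = 2
G(5) = mex{2,1} = 0
G(6) = mex{0,0} = 1
G(7) = mex{1,1} = 0
G(8) = mex{0,2,0} = 1
G(9) = mex{1,0,1} = 2
G(10) = mex{2,1,0} = 3
G(11) = mex{3,0,1} = 2
G(12) = mex{2,1,2} = 0
G(13) = mex{0,2,0} = 1
G(14) = mex{1,3,1} = 0
G(15) = mex{0,2,0} = 1
G(16) = mex{1,0,1} = 2
G(17) = mex{2,1,2} = 0
G(18) = mex{0,0,3} = 1
G(19) = mex{1,1,2} = 0
G(20) = mex{0,2,0} = 1
G(21) = mex{1,0,1} = 2
G(22) = mex{2,1,0} = 3
G(23) = mex{3,0,1} = 2
G(24) = mex{2,1,2} = 0
P-positions are exactly the n with G(n) = 0.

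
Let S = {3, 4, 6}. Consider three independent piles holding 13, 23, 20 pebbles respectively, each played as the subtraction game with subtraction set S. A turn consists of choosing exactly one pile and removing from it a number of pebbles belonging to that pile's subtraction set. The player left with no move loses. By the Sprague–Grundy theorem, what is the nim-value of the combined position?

All piles use S = {3, 4, 6}:
G(0) = 0
G(1) = mex{} = 0
G(2) = mex{} = 0
G(3) = mex{0} = 1
G(4) = mex{0,0} = 1
G(5) = mex{0,0} = 1
G(6) = mex{1,0,0} = 2
G(7) = mex{1,1,0} = 2
G(8) = mex{1,1,0} = 2
G(9) = mex{2,1,1} = 0
G(10) = mex{2,2,1} = 0
G(11) = mex{2,2,1} = 0
G(12) = mex{0,2,2} = 1
G(13) = mex{0,0,2} = 1
G(14) = mex{0,0,2} = 1
G(15) = mex{1,0,0} = 2
G(16) = mex{1,1,0} = 2
G(17) = mex{1,1,0} = 2
G(18) = mex{2,1,1} = 0
G(19) = mex{2,2,1} = 0
G(20) = mex{2,2,1} = 0
G(21) = mex{0,2,2} = 1
G(22) = mex{0,0,2} = 1
G(23) = mex{0,0,2} = 1
Pile A: G(13) = 1.
Pile B: G(23) = 1.
Pile C: G(20) = 0.
Combined Grundy value = 1 ⊕ 1 ⊕ 0 = 0.

0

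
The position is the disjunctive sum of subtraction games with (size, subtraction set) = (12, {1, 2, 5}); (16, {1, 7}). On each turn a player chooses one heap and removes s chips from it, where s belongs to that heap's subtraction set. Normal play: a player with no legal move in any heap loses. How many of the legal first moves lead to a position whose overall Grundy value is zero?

Heap A, S = {1, 2, 5}:
G(0) = 0
G(1) = mex{0} = 1
G(2) = mex{1,0} = 2
G(3) = mex{2,1} = 0
G(4) = mex{0,2} = 1
G(5) = mex{1,0,0} = 2
G(6) = mex{2,1,1} = 0
G(7) = mex{0,2,2} = 1
G(8) = mex{1,0,0} = 2
G(9) = mex{2,1,1} = 0
G(10) = mex{0,2,2} = 1
G(11) = mex{1,0,0} = 2
G(12) = mex{2,1,1} = 0
G_A(12) = 0.
Heap B, S = {1, 7}:
G(0) = 0
G(1) = mex{0} = 1
G(2) = mex{1} = 0
G(3) = mex{0} = 1
G(4) = mex{1} = 0
G(5) = mex{0} = 1
G(6) = mex{1} = 0
G(7) = mex{0,0} = 1
G(8) = mex{1,1} = 0
G(9) = mex{0,0} = 1
G(10) = mex{1,1} = 0
G(11) = mex{0,0} = 1
G(12) = mex{1,1} = 0
G(13) = mex{0,0} = 1
G(14) = mex{1,1} = 0
G(15) = mex{0,0} = 1
G(16) = mex{1,1} = 0
G_B(16) = 0.
Combined Grundy value = 0 ⊕ 0 = 0.
A winning move leaves total XOR = 0, i.e. changes one component's Grundy value g to g ⊕ X where X is the current total.
Heap A: target g' = 0⊕0 = 0, but every legal move changes the Grundy value (mex property), so 0 moves.
Heap B: target g' = 0⊕0 = 0, but every legal move changes the Grundy value (mex property), so 0 moves.

0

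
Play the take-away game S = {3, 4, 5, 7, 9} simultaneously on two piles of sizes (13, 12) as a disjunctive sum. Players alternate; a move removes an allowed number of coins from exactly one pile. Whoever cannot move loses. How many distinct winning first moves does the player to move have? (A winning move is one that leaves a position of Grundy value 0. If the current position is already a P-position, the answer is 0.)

All piles use S = {3, 4, 5, 7, 9}:
G(0) = 0
G(1) = mex{} = 0
G(2) = mex{} = 0
G(3) = mex{0} = 1
G(4) = mex{0,0} = 1
G(5) = mex{0,0,0} = 1
G(6) = mex{1,0,0} = 2
G(7) = mex{1,1,0,0} = 2
G(8) = mex{1,1,1,0} = 2
G(9) = mex{2,1,1,0,0} = 3
G(10) = mex{2,2,1,1,0} = 3
G(11) = mex{2,2,2,1,0} = 3
G(12) = mex{3,2,2,1,1} = 0
G(13) = mex{3,3,2,2,1} = 0
Pile A: G(13) = 0.
Pile B: G(12) = 0.
Combined Grundy value = 0 ⊕ 0 = 0.
A winning move leaves total XOR = 0, i.e. changes one component's Grundy value g to g ⊕ X where X is the current total.
Pile A: target g' = 0⊕0 = 0, but every legal move changes the Grundy value (mex property), so 0 moves.
Pile B: target g' = 0⊕0 = 0, but every legal move changes the Grundy value (mex property), so 0 moves.

0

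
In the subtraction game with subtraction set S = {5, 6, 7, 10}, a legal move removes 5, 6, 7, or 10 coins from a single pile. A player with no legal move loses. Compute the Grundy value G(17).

G(0) = 0
G(1) = mex{} = 0
G(2) = mex{} = 0
G(3) = mex{} = 0
G(4) = mex{} = 0
G(5) = mex{0} = 1
G(6) = mex{0,0} = 1
G(7) = mex{0,0,0} = 1
G(8) = mex{0,0,0} = 1
G(9) = mex{0,0,0} = 1
G(10) = mex{1,0,0,0} = 2
G(11) = mex{1,1,0,0} = 2
G(12) = mex{1,1,1,0} = 2
G(13) = mex{1,1,1,0} = 2
G(14) = mex{1,1,1,0} = 2
G(15) = mex{2,1,1,1} = 0
G(16) = mex{2,2,1,1} = 0
G(17) = mex{2,2,2,1} = 0

0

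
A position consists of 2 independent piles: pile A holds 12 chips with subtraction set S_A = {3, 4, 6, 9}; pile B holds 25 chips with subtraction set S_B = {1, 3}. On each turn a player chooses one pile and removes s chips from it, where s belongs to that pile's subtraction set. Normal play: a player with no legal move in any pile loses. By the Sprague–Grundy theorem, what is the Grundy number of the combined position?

Pile A, S = {3, 4, 6, 9}:
G(0) = 0
G(1) = mex{} = 0
G(2) = mex{} = 0
G(3) = mex{0} = 1
G(4) = mex{0,0} = 1
G(5) = mex{0,0} = 1
G(6) = mex{1,0,0} = 2
G(7) = mex{1,1,0} = 2
G(8) = mex{1,1,0} = 2
G(9) = mex{2,1,1,0} = 3
G(10) = mex{2,2,1,0} = 3
G(11) = mex{2,2,1,0} = 3
G(12) = mex{3,2,2,1} = 0
G_A(12) = 0.
Pile B, S = {1, 3}:
n :  0  1  2  3  4  5  6  7  8  9 10 11 12 13 14 15 16 17 18 19 20 21 22 23 24 25
G :  0  1  0  1  0  1  0  1  0  1  0  1  0  1  0  1  0  1  0  1  0  1  0  1  0  1
G_B(25) = 1.
Combined Grundy value = 0 ⊕ 1 = 1.

1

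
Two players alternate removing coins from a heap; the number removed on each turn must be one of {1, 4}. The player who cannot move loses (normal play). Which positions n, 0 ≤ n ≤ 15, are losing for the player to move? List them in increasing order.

0, 2, 5, 7, 10, 12, 15

n :  0  1  2  3  4  5  6  7  8  9 10 11 12 13 14 15
G :  0  1  0  1  2  0  1  0  1  2  0  1  0  1  2  0
P-positions are exactly the n with G(n) = 0.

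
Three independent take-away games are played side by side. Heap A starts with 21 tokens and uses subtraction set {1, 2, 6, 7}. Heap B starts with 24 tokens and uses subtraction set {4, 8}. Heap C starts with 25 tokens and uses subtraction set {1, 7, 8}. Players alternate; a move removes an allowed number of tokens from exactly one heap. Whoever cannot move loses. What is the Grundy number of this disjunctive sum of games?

0

Heap A, S = {1, 2, 6, 7}:
G(0) = 0
G(1) = mex{0} = 1
G(2) = mex{1,0} = 2
G(3) = mex{2,1} = 0
G(4) = mex{0,2} = 1
G(5) = mex{1,0} = 2
G(6) = mex{2,1,0} = 3
G(7) = mex{3,2,1,0} = 4
G(8) = mex{4,3,2,1} = 0
G(9) = mex{0,4,0,2} = 1
G(10) = mex{1,0,1,0} = 2
G(11) = mex{2,1,2,1} = 0
G(12) = mex{0,2,3,2} = 1
G(13) = mex{1,0,4,3} = 2
G(14) = mex{2,1,0,4} = 3
G(15) = mex{3,2,1,0} = 4
G(16) = mex{4,3,2,1} = 0
G(17) = mex{0,4,0,2} = 1
G(18) = mex{1,0,1,0} = 2
G(19) = mex{2,1,2,1} = 0
G(20) = mex{0,2,3,2} = 1
G(21) = mex{1,0,4,3} = 2
G_A(21) = 2.
Heap B, S = {4, 8}:
n :  0  1  2  3  4  5  6  7  8  9 10 11 12 13 14 15 16 17 18 19 20 21 22 23 24
G :  0  0  0  0  1  1  1  1  2  2  2  2  0  0  0  0  1  1  1  1  2  2  2  2  0
G_B(24) = 0.
Heap C, S = {1, 7, 8}:
n :  0  1  2  3  4  5  6  7  8  9 10 11 12 13 14 15 16 17 18 19 20 21 22 23 24 25
G :  0  1  0  1  0  1  0  1  2  3  2  3  2  3  2  0  1  0  1  0  1  0  1  2  3  2
G_C(25) = 2.
Combined Grundy value = 2 ⊕ 0 ⊕ 2 = 0.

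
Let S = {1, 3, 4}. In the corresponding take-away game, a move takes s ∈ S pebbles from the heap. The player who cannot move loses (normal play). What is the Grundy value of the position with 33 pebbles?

n :  0  1  2  3  4  5  6  7  8  9 10 11 12 13 14 15 16 17 18 19 20 21 22 23 24 25 26 27 28 29 30 31 32 33
G :  0  1  0  1  2  3  2  0  1  0  1  2  3  2  0  1  0  1  2  3  2  0  1  0  1  2  3  2  0  1  0  1  2  3

3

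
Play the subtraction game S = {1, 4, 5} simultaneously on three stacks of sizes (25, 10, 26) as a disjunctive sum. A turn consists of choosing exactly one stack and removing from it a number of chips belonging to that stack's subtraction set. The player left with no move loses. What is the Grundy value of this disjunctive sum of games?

All stacks use S = {1, 4, 5}:
n :  0  1  2  3  4  5  6  7  8  9 10 11 12 13 14 15 16 17 18 19 20 21 22 23 24 25 26
G :  0  1  0  1  2  3  2  3  0  1  0  1  2  3  2  3  0  1  0  1  2  3  2  3  0  1  0
Stack A: G(25) = 1.
Stack B: G(10) = 0.
Stack C: G(26) = 0.
Combined Grundy value = 1 ⊕ 0 ⊕ 0 = 1.

1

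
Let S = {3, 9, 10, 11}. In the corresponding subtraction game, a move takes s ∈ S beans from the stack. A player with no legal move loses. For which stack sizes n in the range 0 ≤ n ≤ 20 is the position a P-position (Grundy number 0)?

0, 1, 2, 6, 7, 8, 14, 20

G(0) = 0
G(1) = mex{} = 0
G(2) = mex{} = 0
G(3) = mex{0} = 1
G(4) = mex{0} = 1
G(5) = mex{0} = 1
G(6) = mex{1} = 0
G(7) = mex{1} = 0
G(8) = mex{1} = 0
G(9) = mex{0,0} = 1
G(10) = mex{0,0,0} = 1
G(11) = mex{0,0,0,0} = 1
G(12) = mex{1,1,0,0} = 2
G(13) = mex{1,1,1,0} = 2
G(14) = mex{1,1,1,1} = 0
G(15) = mex{2,0,1,1} = 3
G(16) = mex{2,0,0,1} = 3
G(17) = mex{0,0,0,0} = 1
G(18) = mex{3,1,0,0} = 2
G(19) = mex{3,1,1,0} = 2
G(20) = mex{1,1,1,1} = 0
P-positions are exactly the n with G(n) = 0.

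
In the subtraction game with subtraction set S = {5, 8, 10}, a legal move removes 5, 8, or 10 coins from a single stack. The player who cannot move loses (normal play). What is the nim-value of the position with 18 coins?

0

n :  0  1  2  3  4  5  6  7  8  9 10 11 12 13 14 15 16 17 18
G :  0  0  0  0  0  1  1  1  1  1  2  2  2  2  2  0  0  0  0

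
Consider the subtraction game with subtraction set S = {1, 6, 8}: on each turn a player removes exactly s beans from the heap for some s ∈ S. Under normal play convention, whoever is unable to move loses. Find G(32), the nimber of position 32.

G(0) = 0
G(1) = mex{0} = 1
G(2) = mex{1} = 0
G(3) = mex{0} = 1
G(4) = mex{1} = 0
G(5) = mex{0} = 1
G(6) = mex{1,0} = 2
G(7) = mex{2,1} = 0
G(8) = mex{0,0,0} = 1
G(9) = mex{1,1,1} = 0
G(10) = mex{0,0,0} = 1
G(11) = mex{1,1,1} = 0
G(12) = mex{0,2,0} = 1
G(13) = mex{1,0,1} = 2
G(14) = mex{2,1,2} = 0
G(15) = mex{0,0,0} = 1
G(16) = mex{1,1,1} = 0
G(17) = mex{0,0,0} = 1
G(18) = mex{1,1,1} = 0
G(19) = mex{0,2,0} = 1
G(20) = mex{1,0,1} = 2
G(21) = mex{2,1,2} = 0
G(22) = mex{0,0,0} = 1
G(23) = mex{1,1,1} = 0
G(24) = mex{0,0,0} = 1
G(25) = mex{1,1,1} = 0
G(26) = mex{0,2,0} = 1
G(27) = mex{1,0,1} = 2
G(28) = mex{2,1,2} = 0
G(29) = mex{0,0,0} = 1
G(30) = mex{1,1,1} = 0
G(31) = mex{0,0,0} = 1
G(32) = mex{1,1,1} = 0

0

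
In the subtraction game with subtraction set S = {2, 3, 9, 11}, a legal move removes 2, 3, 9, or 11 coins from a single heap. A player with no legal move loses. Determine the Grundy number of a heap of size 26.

n :  0  1  2  3  4  5  6  7  8  9 10 11 12 13 14 15 16 17 18 19 20 21 22 23 24 25 26
G :  0  0  1  1  2  0  0  1  1  2  2  3  3  0  2  1  3  3  0  0  1  1  2  0  3  1  2

2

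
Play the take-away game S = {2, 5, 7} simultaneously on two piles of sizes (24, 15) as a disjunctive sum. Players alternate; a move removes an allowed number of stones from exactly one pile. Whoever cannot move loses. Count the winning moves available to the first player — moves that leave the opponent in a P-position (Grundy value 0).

All piles use S = {2, 5, 7}:
n :  0  1  2  3  4  5  6  7  8  9 10 11 12 13 14 15 16 17 18 19 20 21 22 23 24
G :  0  0  1  1  0  2  1  3  2  2  0  3  1  0  0  1  1  2  2  3  3  2  0  0  1
Pile A: G(24) = 1.
Pile B: G(15) = 1.
Combined Grundy value = 1 ⊕ 1 = 0.
A winning move leaves total XOR = 0, i.e. changes one component's Grundy value g to g ⊕ X where X is the current total.
Pile A: target g' = 1⊕0 = 1, but every legal move changes the Grundy value (mex property), so 0 moves.
Pile B: target g' = 1⊕0 = 1, but every legal move changes the Grundy value (mex property), so 0 moves.

0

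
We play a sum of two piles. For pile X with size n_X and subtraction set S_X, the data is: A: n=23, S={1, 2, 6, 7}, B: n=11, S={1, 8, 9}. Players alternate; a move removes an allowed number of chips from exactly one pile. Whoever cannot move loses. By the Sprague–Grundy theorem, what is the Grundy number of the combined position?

7

Pile A, S = {1, 2, 6, 7}:
n :  0  1  2  3  4  5  6  7  8  9 10 11 12 13 14 15 16 17 18 19 20 21 22 23
G :  0  1  2  0  1  2  3  4  0  1  2  0  1  2  3  4  0  1  2  0  1  2  3  4
G_A(23) = 4.
Pile B, S = {1, 8, 9}:
n :  0  1  2  3  4  5  6  7  8  9 10 11
G :  0  1  0  1  0  1  0  1  2  3  2  3
G_B(11) = 3.
Combined Grundy value = 4 ⊕ 3 = 7.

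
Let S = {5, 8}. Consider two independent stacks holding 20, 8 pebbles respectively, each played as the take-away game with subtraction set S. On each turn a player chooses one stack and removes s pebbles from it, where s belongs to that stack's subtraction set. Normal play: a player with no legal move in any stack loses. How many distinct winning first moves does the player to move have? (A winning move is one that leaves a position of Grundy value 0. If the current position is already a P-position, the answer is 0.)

All stacks use S = {5, 8}:
G(0) = 0
G(1) = mex{} = 0
G(2) = mex{} = 0
G(3) = mex{} = 0
G(4) = mex{} = 0
G(5) = mex{0} = 1
G(6) = mex{0} = 1
G(7) = mex{0} = 1
G(8) = mex{0,0} = 1
G(9) = mex{0,0} = 1
G(10) = mex{1,0} = 2
G(11) = mex{1,0} = 2
G(12) = mex{1,0} = 2
G(13) = mex{1,1} = 0
G(14) = mex{1,1} = 0
G(15) = mex{2,1} = 0
G(16) = mex{2,1} = 0
G(17) = mex{2,1} = 0
G(18) = mex{0,2} = 1
G(19) = mex{0,2} = 1
G(20) = mex{0,2} = 1
Stack A: G(20) = 1.
Stack B: G(8) = 1.
Combined Grundy value = 1 ⊕ 1 = 0.
A winning move leaves total XOR = 0, i.e. changes one component's Grundy value g to g ⊕ X where X is the current total.
Stack A: target g' = 1⊕0 = 1, but every legal move changes the Grundy value (mex property), so 0 moves.
Stack B: target g' = 1⊕0 = 1, but every legal move changes the Grundy value (mex property), so 0 moves.

0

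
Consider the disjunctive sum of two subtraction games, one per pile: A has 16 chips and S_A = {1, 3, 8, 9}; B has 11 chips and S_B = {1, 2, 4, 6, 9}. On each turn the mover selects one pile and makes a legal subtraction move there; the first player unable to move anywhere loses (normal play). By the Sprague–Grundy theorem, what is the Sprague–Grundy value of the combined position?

0

Pile A, S = {1, 3, 8, 9}:
G(0) = 0
G(1) = mex{0} = 1
G(2) = mex{1} = 0
G(3) = mex{0,0} = 1
G(4) = mex{1,1} = 0
G(5) = mex{0,0} = 1
G(6) = mex{1,1} = 0
G(7) = mex{0,0} = 1
G(8) = mex{1,1,0} = 2
G(9) = mex{2,0,1,0} = 3
G(10) = mex{3,1,0,1} = 2
G(11) = mex{2,2,1,0} = 3
G(12) = mex{3,3,0,1} = 2
G(13) = mex{2,2,1,0} = 3
G(14) = mex{3,3,0,1} = 2
G(15) = mex{2,2,1,0} = 3
G(16) = mex{3,3,2,1} = 0
G_A(16) = 0.
Pile B, S = {1, 2, 4, 6, 9}:
n :  0  1  2  3  4  5  6  7  8  9 10 11
G :  0  1  2  0  1  2  3  4  0  1  2  0
G_B(11) = 0.
Combined Grundy value = 0 ⊕ 0 = 0.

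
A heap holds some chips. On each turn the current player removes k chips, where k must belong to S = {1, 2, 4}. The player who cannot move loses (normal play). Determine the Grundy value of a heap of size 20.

n :  0  1  2  3  4  5  6  7  8  9 10 11 12 13 14 15 16 17 18 19 20
G :  0  1  2  0  1  2  0  1  2  0  1  2  0  1  2  0  1  2  0  1  2

2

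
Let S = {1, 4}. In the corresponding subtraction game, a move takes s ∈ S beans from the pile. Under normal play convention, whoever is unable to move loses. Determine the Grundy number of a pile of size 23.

G(0) = 0
G(1) = mex{0} = 1
G(2) = mex{1} = 0
G(3) = mex{0} = 1
G(4) = mex{1,0} = 2
G(5) = mex{2,1} = 0
G(6) = mex{0,0} = 1
G(7) = mex{1,1} = 0
G(8) = mex{0,2} = 1
G(9) = mex{1,0} = 2
G(10) = mex{2,1} = 0
G(11) = mex{0,0} = 1
G(12) = mex{1,1} = 0
G(13) = mex{0,2} = 1
G(14) = mex{1,0} = 2
G(15) = mex{2,1} = 0
G(16) = mex{0,0} = 1
G(17) = mex{1,1} = 0
G(18) = mex{0,2} = 1
G(19) = mex{1,0} = 2
G(20) = mex{2,1} = 0
G(21) = mex{0,0} = 1
G(22) = mex{1,1} = 0
G(23) = mex{0,2} = 1

1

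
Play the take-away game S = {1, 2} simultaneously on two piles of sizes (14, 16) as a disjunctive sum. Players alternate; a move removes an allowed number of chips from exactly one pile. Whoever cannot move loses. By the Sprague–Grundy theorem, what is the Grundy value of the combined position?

3

All piles use S = {1, 2}:
n :  0  1  2  3  4  5  6  7  8  9 10 11 12 13 14 15 16
G :  0  1  2  0  1  2  0  1  2  0  1  2  0  1  2  0  1
Pile A: G(14) = 2.
Pile B: G(16) = 1.
Combined Grundy value = 2 ⊕ 1 = 3.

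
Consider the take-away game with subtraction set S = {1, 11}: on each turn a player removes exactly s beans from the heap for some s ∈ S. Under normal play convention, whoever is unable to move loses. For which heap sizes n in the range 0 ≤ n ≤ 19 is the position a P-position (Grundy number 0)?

n :  0  1  2  3  4  5  6  7  8  9 10 11 12 13 14 15 16 17 18 19
G :  0  1  0  1  0  1  0  1  0  1  0  1  0  1  0  1  0  1  0  1
P-positions are exactly the n with G(n) = 0.

0, 2, 4, 6, 8, 10, 12, 14, 16, 18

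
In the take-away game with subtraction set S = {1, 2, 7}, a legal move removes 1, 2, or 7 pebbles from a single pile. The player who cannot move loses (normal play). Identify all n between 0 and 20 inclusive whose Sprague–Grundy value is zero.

0, 3, 6, 9, 12, 15, 18

G(0) = 0
G(1) = mex{0} = 1
G(2) = mex{1,0} = 2
G(3) = mex{2,1} = 0
G(4) = mex{0,2} = 1
G(5) = mex{1,0} = 2
G(6) = mex{2,1} = 0
G(7) = mex{0,2,0} = 1
G(8) = mex{1,0,1} = 2
G(9) = mex{2,1,2} = 0
G(10) = mex{0,2,0} = 1
G(11) = mex{1,0,1} = 2
G(12) = mex{2,1,2} = 0
G(13) = mex{0,2,0} = 1
G(14) = mex{1,0,1} = 2
G(15) = mex{2,1,2} = 0
G(16) = mex{0,2,0} = 1
G(17) = mex{1,0,1} = 2
G(18) = mex{2,1,2} = 0
G(19) = mex{0,2,0} = 1
G(20) = mex{1,0,1} = 2
P-positions are exactly the n with G(n) = 0.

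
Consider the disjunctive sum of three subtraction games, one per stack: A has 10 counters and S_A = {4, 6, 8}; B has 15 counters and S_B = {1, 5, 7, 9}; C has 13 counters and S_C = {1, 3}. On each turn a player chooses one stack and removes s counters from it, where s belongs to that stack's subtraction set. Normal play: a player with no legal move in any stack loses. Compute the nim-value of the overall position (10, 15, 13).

Stack A, S = {4, 6, 8}:
n :  0  1  2  3  4  5  6  7  8  9 10
G :  0  0  0  0  1  1  1  1  2  2  2
G_A(10) = 2.
Stack B, S = {1, 5, 7, 9}:
G(0) = 0
G(1) = mex{0} = 1
G(2) = mex{1} = 0
G(3) = mex{0} = 1
G(4) = mex{1} = 0
G(5) = mex{0,0} = 1
G(6) = mex{1,1} = 0
G(7) = mex{0,0,0} = 1
G(8) = mex{1,1,1} = 0
G(9) = mex{0,0,0,0} = 1
G(10) = mex{1,1,1,1} = 0
G(11) = mex{0,0,0,0} = 1
G(12) = mex{1,1,1,1} = 0
G(13) = mex{0,0,0,0} = 1
G(14) = mex{1,1,1,1} = 0
G(15) = mex{0,0,0,0} = 1
G_B(15) = 1.
Stack C, S = {1, 3}:
G(0) = 0
G(1) = mex{0} = 1
G(2) = mex{1} = 0
G(3) = mex{0,0} = 1
G(4) = mex{1,1} = 0
G(5) = mex{0,0} = 1
G(6) = mex{1,1} = 0
G(7) = mex{0,0} = 1
G(8) = mex{1,1} = 0
G(9) = mex{0,0} = 1
G(10) = mex{1,1} = 0
G(11) = mex{0,0} = 1
G(12) = mex{1,1} = 0
G(13) = mex{0,0} = 1
G_C(13) = 1.
Combined Grundy value = 2 ⊕ 1 ⊕ 1 = 2.

2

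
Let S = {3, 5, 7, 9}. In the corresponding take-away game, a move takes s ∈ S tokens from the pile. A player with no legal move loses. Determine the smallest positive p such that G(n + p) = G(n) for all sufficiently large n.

12

n :  0  1  2  3  4  5  6  7  8  9 10 11 12 13 14 15 16 17 18 19 20 21 22 23 24 25
G :  0  0  0  1  1  1  2  2  2  3  3  3  0  0  0  1  1  1  2  2  2  3  3  3  0  0
G(n+12) = G(n) holds for n = 0,…,8 (a full window of length max(S) = 9), so the sequence is purely periodic with period 12.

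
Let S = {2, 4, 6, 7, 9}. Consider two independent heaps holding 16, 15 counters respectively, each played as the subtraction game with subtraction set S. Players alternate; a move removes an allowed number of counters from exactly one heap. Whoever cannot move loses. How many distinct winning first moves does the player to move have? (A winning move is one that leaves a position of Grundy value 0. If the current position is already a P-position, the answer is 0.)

0

All heaps use S = {2, 4, 6, 7, 9}:
G(0) = 0
G(1) = mex{} = 0
G(2) = mex{0} = 1
G(3) = mex{0} = 1
G(4) = mex{1,0} = 2
G(5) = mex{1,0} = 2
G(6) = mex{2,1,0} = 3
G(7) = mex{2,1,0,0} = 3
G(8) = mex{3,2,1,0} = 4
G(9) = mex{3,2,1,1,0} = 4
G(10) = mex{4,3,2,1,0} = 5
G(11) = mex{4,3,2,2,1} = 0
G(12) = mex{5,4,3,2,1} = 0
G(13) = mex{0,4,3,3,2} = 1
G(14) = mex{0,5,4,3,2} = 1
G(15) = mex{1,0,4,4,3} = 2
G(16) = mex{1,0,5,4,3} = 2
Heap A: G(16) = 2.
Heap B: G(15) = 2.
Combined Grundy value = 2 ⊕ 2 = 0.
A winning move leaves total XOR = 0, i.e. changes one component's Grundy value g to g ⊕ X where X is the current total.
Heap A: target g' = 2⊕0 = 2, but every legal move changes the Grundy value (mex property), so 0 moves.
Heap B: target g' = 2⊕0 = 2, but every legal move changes the Grundy value (mex property), so 0 moves.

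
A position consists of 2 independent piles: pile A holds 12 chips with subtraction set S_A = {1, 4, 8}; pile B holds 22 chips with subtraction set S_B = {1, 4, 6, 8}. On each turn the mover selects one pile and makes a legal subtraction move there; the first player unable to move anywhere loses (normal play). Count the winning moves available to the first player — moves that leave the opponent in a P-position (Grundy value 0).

Pile A, S = {1, 4, 8}:
G(0) = 0
G(1) = mex{0} = 1
G(2) = mex{1} = 0
G(3) = mex{0} = 1
G(4) = mex{1,0} = 2
G(5) = mex{2,1} = 0
G(6) = mex{0,0} = 1
G(7) = mex{1,1} = 0
G(8) = mex{0,2,0} = 1
G(9) = mex{1,0,1} = 2
G(10) = mex{2,1,0} = 3
G(11) = mex{3,0,1} = 2
G(12) = mex{2,1,2} = 0
G_A(12) = 0.
Pile B, S = {1, 4, 6, 8}:
G(0) = 0
G(1) = mex{0} = 1
G(2) = mex{1} = 0
G(3) = mex{0} = 1
G(4) = mex{1,0} = 2
G(5) = mex{2,1} = 0
G(6) = mex{0,0,0} = 1
G(7) = mex{1,1,1} = 0
G(8) = mex{0,2,0,0} = 1
G(9) = mex{1,0,1,1} = 2
G(10) = mex{2,1,2,0} = 3
G(11) = mex{3,0,0,1} = 2
G(12) = mex{2,1,1,2} = 0
G(13) = mex{0,2,0,0} = 1
G(14) = mex{1,3,1,1} = 0
G(15) = mex{0,2,2,0} = 1
G(16) = mex{1,0,3,1} = 2
G(17) = mex{2,1,2,2} = 0
G(18) = mex{0,0,0,3} = 1
G(19) = mex{1,1,1,2} = 0
G(20) = mex{0,2,0,0} = 1
G(21) = mex{1,0,1,1} = 2
G(22) = mex{2,1,2,0} = 3
G_B(22) = 3.
Combined Grundy value = 0 ⊕ 3 = 3.
A winning move leaves total XOR = 0, i.e. changes one component's Grundy value g to g ⊕ X where X is the current total.
Pile A: need g' = 0⊕3 = 3. Options: 12−1→G=2, 12−4→G=1, 12−8→G=2. Hits: 0.
Pile B: need g' = 3⊕3 = 0. Options: 22−1→G=2, 22−4→G=1, 22−6→G=2, 22−8→G=0. Hits: 1.

1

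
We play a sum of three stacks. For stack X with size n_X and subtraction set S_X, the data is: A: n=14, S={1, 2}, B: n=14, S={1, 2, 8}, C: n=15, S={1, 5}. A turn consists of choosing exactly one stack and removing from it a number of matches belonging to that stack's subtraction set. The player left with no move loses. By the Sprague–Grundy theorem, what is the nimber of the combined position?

Stack A, S = {1, 2}:
n :  0  1  2  3  4  5  6  7  8  9 10 11 12 13 14
G :  0  1  2  0  1  2  0  1  2  0  1  2  0  1  2
G_A(14) = 2.
Stack B, S = {1, 2, 8}:
n :  0  1  2  3  4  5  6  7  8  9 10 11 12 13 14
G :  0  1  2  0  1  2  0  1  2  0  1  2  0  1  2
G_B(14) = 2.
Stack C, S = {1, 5}:
G(0) = 0
G(1) = mex{0} = 1
G(2) = mex{1} = 0
G(3) = mex{0} = 1
G(4) = mex{1} = 0
G(5) = mex{0,0} = 1
G(6) = mex{1,1} = 0
G(7) = mex{0,0} = 1
G(8) = mex{1,1} = 0
G(9) = mex{0,0} = 1
G(10) = mex{1,1} = 0
G(11) = mex{0,0} = 1
G(12) = mex{1,1} = 0
G(13) = mex{0,0} = 1
G(14) = mex{1,1} = 0
G(15) = mex{0,0} = 1
G_C(15) = 1.
Combined Grundy value = 2 ⊕ 2 ⊕ 1 = 1.

1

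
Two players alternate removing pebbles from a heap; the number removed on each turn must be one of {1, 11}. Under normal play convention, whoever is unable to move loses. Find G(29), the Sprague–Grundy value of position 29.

G(0) = 0
G(1) = mex{0} = 1
G(2) = mex{1} = 0
G(3) = mex{0} = 1
G(4) = mex{1} = 0
G(5) = mex{0} = 1
G(6) = mex{1} = 0
G(7) = mex{0} = 1
G(8) = mex{1} = 0
G(9) = mex{0} = 1
G(10) = mex{1} = 0
G(11) = mex{0,0} = 1
G(12) = mex{1,1} = 0
G(13) = mex{0,0} = 1
G(14) = mex{1,1} = 0
G(15) = mex{0,0} = 1
G(16) = mex{1,1} = 0
G(17) = mex{0,0} = 1
G(18) = mex{1,1} = 0
G(19) = mex{0,0} = 1
G(20) = mex{1,1} = 0
G(21) = mex{0,0} = 1
G(22) = mex{1,1} = 0
G(23) = mex{0,0} = 1
G(24) = mex{1,1} = 0
G(25) = mex{0,0} = 1
G(26) = mex{1,1} = 0
G(27) = mex{0,0} = 1
G(28) = mex{1,1} = 0
G(29) = mex{0,0} = 1

1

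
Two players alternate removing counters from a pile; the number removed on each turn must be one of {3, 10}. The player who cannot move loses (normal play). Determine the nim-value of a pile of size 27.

0

n :  0  1  2  3  4  5  6  7  8  9 10 11 12 13 14 15 16 17 18 19 20 21 22 23 24 25 26 27
G :  0  0  0  1  1  1  0  0  0  1  1  1  2  0  0  0  1  1  1  0  0  0  1  1  1  2  0  0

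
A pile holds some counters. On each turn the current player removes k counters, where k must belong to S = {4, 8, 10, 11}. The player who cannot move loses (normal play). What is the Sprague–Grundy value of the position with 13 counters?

n :  0  1  2  3  4  5  6  7  8  9 10 11 12 13
G :  0  0  0  0  1  1  1  1  2  2  2  2  3  3

3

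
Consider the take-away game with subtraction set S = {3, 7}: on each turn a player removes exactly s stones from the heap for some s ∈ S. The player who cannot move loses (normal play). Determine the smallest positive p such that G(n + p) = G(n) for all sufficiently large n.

10

G(0) = 0
G(1) = mex{} = 0
G(2) = mex{} = 0
G(3) = mex{0} = 1
G(4) = mex{0} = 1
G(5) = mex{0} = 1
G(6) = mex{1} = 0
G(7) = mex{1,0} = 2
G(8) = mex{1,0} = 2
G(9) = mex{0,0} = 1
G(10) = mex{2,1} = 0
G(11) = mex{2,1} = 0
G(12) = mex{1,1} = 0
G(13) = mex{0,0} = 1
G(14) = mex{0,2} = 1
G(15) = mex{0,2} = 1
G(16) = mex{1,1} = 0
G(17) = mex{1,0} = 2
G(18) = mex{1,0} = 2
G(19) = mex{0,0} = 1
G(20) = mex{2,1} = 0
G(21) = mex{2,1} = 0
G(n+10) = G(n) holds for n = 0,…,6 (a full window of length max(S) = 7), so the sequence is purely periodic with period 10.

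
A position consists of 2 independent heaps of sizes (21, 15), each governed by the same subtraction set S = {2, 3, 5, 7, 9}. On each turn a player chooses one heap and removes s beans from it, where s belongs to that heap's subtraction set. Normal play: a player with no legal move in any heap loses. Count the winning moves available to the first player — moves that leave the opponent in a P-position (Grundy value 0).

2

All heaps use S = {2, 3, 5, 7, 9}:
n :  0  1  2  3  4  5  6  7  8  9 10 11 12 13 14 15 16 17 18 19 20 21
G :  0  0  1  1  2  2  3  3  4  4  5  0  0  1  1  2  2  3  3  4  4  5
Heap A: G(21) = 5.
Heap B: G(15) = 2.
Combined Grundy value = 5 ⊕ 2 = 7.
A winning move leaves total XOR = 0, i.e. changes one component's Grundy value g to g ⊕ X where X is the current total.
Heap A: need g' = 5⊕7 = 2. Options: 21−2→G=4, 21−3→G=3, 21−5→G=2, 21−7→G=1, 21−9→G=0. Hits: 1.
Heap B: need g' = 2⊕7 = 5. Options: 15−2→G=1, 15−3→G=0, 15−5→G=5, 15−7→G=4, 15−9→G=3. Hits: 1.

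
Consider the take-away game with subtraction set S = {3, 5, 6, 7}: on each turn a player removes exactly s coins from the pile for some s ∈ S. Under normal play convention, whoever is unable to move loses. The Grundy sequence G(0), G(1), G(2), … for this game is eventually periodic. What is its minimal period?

10

G(0) = 0
G(1) = mex{} = 0
G(2) = mex{} = 0
G(3) = mex{0} = 1
G(4) = mex{0} = 1
G(5) = mex{0,0} = 1
G(6) = mex{1,0,0} = 2
G(7) = mex{1,0,0,0} = 2
G(8) = mex{1,1,0,0} = 2
G(9) = mex{2,1,1,0} = 3
G(10) = mex{2,1,1,1} = 0
G(11) = mex{2,2,1,1} = 0
G(12) = mex{3,2,2,1} = 0
G(13) = mex{0,2,2,2} = 1
G(14) = mex{0,3,2,2} = 1
G(15) = mex{0,0,3,2} = 1
G(16) = mex{1,0,0,3} = 2
G(17) = mex{1,0,0,0} = 2
G(18) = mex{1,1,0,0} = 2
G(19) = mex{2,1,1,0} = 3
G(20) = mex{2,1,1,1} = 0
G(21) = mex{2,2,1,1} = 0
G(n+10) = G(n) holds for n = 0,…,6 (a full window of length max(S) = 7), so the sequence is purely periodic with period 10.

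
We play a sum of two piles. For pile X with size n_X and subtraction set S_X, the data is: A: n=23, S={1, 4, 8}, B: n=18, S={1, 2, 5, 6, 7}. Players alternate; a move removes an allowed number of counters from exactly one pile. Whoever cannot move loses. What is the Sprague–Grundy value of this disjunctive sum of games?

Pile A, S = {1, 4, 8}:
n :  0  1  2  3  4  5  6  7  8  9 10 11 12 13 14 15 16 17 18 19 20 21 22 23
G :  0  1  0  1  2  0  1  0  1  2  3  2  0  1  0  1  2  0  1  0  1  2  3  2
G_A(23) = 2.
Pile B, S = {1, 2, 5, 6, 7}:
n :  0  1  2  3  4  5  6  7  8  9 10 11 12 13 14 15 16 17 18
G :  0  1  2  0  1  2  3  4  5  3  4  0  1  2  0  1  2  3  4
G_B(18) = 4.
Combined Grundy value = 2 ⊕ 4 = 6.

6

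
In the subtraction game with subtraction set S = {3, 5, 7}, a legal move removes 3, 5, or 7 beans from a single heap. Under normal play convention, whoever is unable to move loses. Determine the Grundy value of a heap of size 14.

G(0) = 0
G(1) = mex{} = 0
G(2) = mex{} = 0
G(3) = mex{0} = 1
G(4) = mex{0} = 1
G(5) = mex{0,0} = 1
G(6) = mex{1,0} = 2
G(7) = mex{1,0,0} = 2
G(8) = mex{1,1,0} = 2
G(9) = mex{2,1,0} = 3
G(10) = mex{2,1,1} = 0
G(11) = mex{2,2,1} = 0
G(12) = mex{3,2,1} = 0
G(13) = mex{0,2,2} = 1
G(14) = mex{0,3,2} = 1

1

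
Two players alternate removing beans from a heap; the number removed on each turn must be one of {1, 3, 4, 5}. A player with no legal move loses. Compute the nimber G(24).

0

G(0) = 0
G(1) = mex{0} = 1
G(2) = mex{1} = 0
G(3) = mex{0,0} = 1
G(4) = mex{1,1,0} = 2
G(5) = mex{2,0,1,0} = 3
G(6) = mex{3,1,0,1} = 2
G(7) = mex{2,2,1,0} = 3
G(8) = mex{3,3,2,1} = 0
G(9) = mex{0,2,3,2} = 1
G(10) = mex{1,3,2,3} = 0
G(11) = mex{0,0,3,2} = 1
G(12) = mex{1,1,0,3} = 2
G(13) = mex{2,0,1,0} = 3
G(14) = mex{3,1,0,1} = 2
G(15) = mex{2,2,1,0} = 3
G(16) = mex{3,3,2,1} = 0
G(17) = mex{0,2,3,2} = 1
G(18) = mex{1,3,2,3} = 0
G(19) = mex{0,0,3,2} = 1
G(20) = mex{1,1,0,3} = 2
G(21) = mex{2,0,1,0} = 3
G(22) = mex{3,1,0,1} = 2
G(23) = mex{2,2,1,0} = 3
G(24) = mex{3,3,2,1} = 0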